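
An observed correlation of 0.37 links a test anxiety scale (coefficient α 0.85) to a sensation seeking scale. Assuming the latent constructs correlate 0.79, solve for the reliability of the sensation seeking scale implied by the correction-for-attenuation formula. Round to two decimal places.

0.26

r_true = r_obs / √(r_xx · r_yy) ⇒ 0.79 = 0.37 / √(0.85 · r_yy).
√(0.85 · r_yy) = 0.37 / 0.79 = 0.4684; 0.85 · r_yy = 0.2194; r_yy = 0.2194 / 0.85 ≈ 0.26.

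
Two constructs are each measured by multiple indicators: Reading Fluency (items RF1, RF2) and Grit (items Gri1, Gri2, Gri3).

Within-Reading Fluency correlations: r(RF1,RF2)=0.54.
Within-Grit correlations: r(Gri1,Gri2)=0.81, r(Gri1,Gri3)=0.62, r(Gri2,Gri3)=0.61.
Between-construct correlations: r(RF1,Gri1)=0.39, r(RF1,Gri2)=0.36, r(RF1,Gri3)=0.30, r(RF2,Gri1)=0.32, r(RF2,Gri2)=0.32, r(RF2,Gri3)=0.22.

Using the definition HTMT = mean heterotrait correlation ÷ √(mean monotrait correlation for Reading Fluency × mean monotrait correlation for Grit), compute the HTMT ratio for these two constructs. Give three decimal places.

Mean between = 1.91/6 = 0.3183.
Mean within-RF = 0.54/1 = 0.5400; mean within-Gri = 2.04/3 = 0.6800.
Geometric mean = √(0.5400 × 0.6800) = 0.6060.
HTMT = 0.3183 / 0.6060 = 0.525.

0.525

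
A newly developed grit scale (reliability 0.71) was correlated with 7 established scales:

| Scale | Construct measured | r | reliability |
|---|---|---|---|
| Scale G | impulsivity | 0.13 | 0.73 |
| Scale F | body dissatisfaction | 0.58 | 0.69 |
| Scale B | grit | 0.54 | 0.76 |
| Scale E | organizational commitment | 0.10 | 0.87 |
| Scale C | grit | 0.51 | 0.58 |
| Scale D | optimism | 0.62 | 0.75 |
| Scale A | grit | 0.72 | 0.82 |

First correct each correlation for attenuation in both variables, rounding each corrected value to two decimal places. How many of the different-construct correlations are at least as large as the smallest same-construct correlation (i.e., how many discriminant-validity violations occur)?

Disattenuated r (r / √(r_scale · r_new)):
  Scale G (disc): 0.13 / √(0.73·0.71) = 0.18
  Scale F (disc): 0.58 / √(0.69·0.71) = 0.83
  Scale B (conv): 0.54 / √(0.76·0.71) = 0.74
  Scale E (disc): 0.10 / √(0.87·0.71) = 0.13
  Scale C (conv): 0.51 / √(0.58·0.71) = 0.79
  Scale D (disc): 0.62 / √(0.75·0.71) = 0.85
  Scale A (conv): 0.72 / √(0.82·0.71) = 0.94
Smallest convergent = 0.74. Discriminant values: 0.18, 0.83, 0.13, 0.85; count ≥ 0.74 → 2.

2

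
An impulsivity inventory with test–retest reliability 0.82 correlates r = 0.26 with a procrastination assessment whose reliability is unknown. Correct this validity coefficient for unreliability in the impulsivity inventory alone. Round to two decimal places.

0.29

Single correction: r_c = r_obs / √r_xx = 0.26 / √0.82 = 0.26 / 0.9055 ≈ 0.29.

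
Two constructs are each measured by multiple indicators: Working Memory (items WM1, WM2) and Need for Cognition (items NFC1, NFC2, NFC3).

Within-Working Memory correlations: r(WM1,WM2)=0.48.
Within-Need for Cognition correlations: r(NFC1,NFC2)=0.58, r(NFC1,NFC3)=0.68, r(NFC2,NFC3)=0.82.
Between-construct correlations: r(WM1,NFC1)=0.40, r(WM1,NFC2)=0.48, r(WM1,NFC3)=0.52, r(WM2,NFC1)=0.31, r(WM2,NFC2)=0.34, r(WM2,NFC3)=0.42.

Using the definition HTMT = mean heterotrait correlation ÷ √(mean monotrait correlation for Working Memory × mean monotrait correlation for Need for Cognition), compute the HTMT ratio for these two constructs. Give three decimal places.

Mean between = 2.47/6 = 0.4117.
Mean within-WM = 0.48/1 = 0.4800; mean within-NFC = 2.08/3 = 0.6933.
Geometric mean = √(0.4800 × 0.6933) = 0.5769.
HTMT = 0.4117 / 0.5769 = 0.714.

0.714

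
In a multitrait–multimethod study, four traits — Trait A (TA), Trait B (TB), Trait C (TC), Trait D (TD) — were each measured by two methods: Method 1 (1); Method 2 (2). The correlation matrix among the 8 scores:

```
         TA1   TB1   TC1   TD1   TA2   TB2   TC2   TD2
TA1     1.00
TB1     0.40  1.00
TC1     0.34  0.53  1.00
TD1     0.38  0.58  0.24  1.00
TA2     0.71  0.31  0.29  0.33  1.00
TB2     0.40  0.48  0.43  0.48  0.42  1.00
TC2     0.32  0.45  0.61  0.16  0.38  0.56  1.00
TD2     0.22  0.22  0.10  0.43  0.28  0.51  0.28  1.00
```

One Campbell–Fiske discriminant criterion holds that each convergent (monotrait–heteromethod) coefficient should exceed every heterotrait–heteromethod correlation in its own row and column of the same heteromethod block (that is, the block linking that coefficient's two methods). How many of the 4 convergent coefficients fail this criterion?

Convergent coefficients and their comparison sets:
TA (methods 1·2): 0.71 vs {0.40, 0.31, 0.32, 0.29, 0.22, 0.33} → pass.
TB (methods 1·2): 0.48 vs {0.31, 0.40, 0.45, 0.43, 0.22, 0.48} → fail.
TC (methods 1·2): 0.61 vs {0.29, 0.32, 0.43, 0.45, 0.10, 0.16} → pass.
TD (methods 1·2): 0.43 vs {0.33, 0.22, 0.48, 0.22, 0.16, 0.10} → fail.
2 of 4 fail.

2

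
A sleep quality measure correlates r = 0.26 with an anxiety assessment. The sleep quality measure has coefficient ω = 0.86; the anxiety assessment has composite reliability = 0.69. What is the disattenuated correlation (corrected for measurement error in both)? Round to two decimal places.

0.34

r_true = r_obs / √(r_xx · r_yy) = 0.26 / √(0.86 × 0.69) = 0.26 / √0.5934 = 0.26 / 0.7703 ≈ 0.34.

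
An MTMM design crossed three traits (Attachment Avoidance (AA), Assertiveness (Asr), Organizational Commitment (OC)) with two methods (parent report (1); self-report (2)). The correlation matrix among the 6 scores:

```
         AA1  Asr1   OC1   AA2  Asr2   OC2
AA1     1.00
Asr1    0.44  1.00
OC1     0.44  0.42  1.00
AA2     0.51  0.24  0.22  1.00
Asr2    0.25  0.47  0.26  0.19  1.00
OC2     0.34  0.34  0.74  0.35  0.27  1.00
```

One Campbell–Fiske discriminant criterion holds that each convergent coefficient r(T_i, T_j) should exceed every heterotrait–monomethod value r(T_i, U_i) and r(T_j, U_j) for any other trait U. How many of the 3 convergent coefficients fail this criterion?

Checking each validity diagonal entry against its comparison values:
AA (methods 1·2): 0.51 vs {0.44, 0.19, 0.44, 0.35} → pass.
Asr (methods 1·2): 0.47 vs {0.44, 0.19, 0.42, 0.27} → pass.
OC (methods 1·2): 0.74 vs {0.44, 0.35, 0.42, 0.27} → pass.
0 of 3 fail.

0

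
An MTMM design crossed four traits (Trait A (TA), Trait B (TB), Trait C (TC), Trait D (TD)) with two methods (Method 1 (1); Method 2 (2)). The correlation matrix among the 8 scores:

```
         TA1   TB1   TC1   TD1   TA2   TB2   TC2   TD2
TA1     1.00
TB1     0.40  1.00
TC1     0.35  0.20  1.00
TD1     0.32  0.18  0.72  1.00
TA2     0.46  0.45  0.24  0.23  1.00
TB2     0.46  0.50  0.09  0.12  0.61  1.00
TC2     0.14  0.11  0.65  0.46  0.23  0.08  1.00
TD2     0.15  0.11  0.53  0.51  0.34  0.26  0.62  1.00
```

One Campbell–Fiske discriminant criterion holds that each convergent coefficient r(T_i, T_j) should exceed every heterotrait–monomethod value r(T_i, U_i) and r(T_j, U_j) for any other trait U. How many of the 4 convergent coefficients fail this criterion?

4

Checking each validity diagonal entry against its comparison values:
TA (methods 1·2): 0.46 vs {0.40, 0.61, 0.35, 0.23, 0.32, 0.34} → fail.
TB (methods 1·2): 0.50 vs {0.40, 0.61, 0.20, 0.08, 0.18, 0.26} → fail.
TC (methods 1·2): 0.65 vs {0.35, 0.23, 0.20, 0.08, 0.72, 0.62} → fail.
TD (methods 1·2): 0.51 vs {0.32, 0.34, 0.18, 0.26, 0.72, 0.62} → fail.
4 of 4 fail.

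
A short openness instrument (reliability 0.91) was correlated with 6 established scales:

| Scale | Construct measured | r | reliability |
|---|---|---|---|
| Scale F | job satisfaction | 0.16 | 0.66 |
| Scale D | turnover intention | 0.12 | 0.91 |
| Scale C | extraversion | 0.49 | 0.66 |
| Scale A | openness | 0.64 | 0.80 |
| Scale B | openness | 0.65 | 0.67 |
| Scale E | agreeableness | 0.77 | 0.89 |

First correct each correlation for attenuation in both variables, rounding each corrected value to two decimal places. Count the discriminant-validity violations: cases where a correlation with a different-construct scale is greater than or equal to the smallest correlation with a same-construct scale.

1

Disattenuated r (r / √(r_scale · r_new)):
  Scale F (disc): 0.16 / √(0.66·0.91) = 0.21
  Scale D (disc): 0.12 / √(0.91·0.91) = 0.13
  Scale C (disc): 0.49 / √(0.66·0.91) = 0.63
  Scale A (conv): 0.64 / √(0.80·0.91) = 0.75
  Scale B (conv): 0.65 / √(0.67·0.91) = 0.83
  Scale E (disc): 0.77 / √(0.89·0.91) = 0.86
Smallest convergent = 0.75. Discriminant values: 0.21, 0.13, 0.63, 0.86; count ≥ 0.75 → 1.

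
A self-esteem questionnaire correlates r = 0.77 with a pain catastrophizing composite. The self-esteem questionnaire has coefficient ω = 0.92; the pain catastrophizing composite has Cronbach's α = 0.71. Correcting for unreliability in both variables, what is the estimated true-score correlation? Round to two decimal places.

0.95

r_true = r_obs / √(r_xx · r_yy) = 0.77 / √(0.92 × 0.71) = 0.77 / √0.6532 = 0.77 / 0.8082 ≈ 0.95.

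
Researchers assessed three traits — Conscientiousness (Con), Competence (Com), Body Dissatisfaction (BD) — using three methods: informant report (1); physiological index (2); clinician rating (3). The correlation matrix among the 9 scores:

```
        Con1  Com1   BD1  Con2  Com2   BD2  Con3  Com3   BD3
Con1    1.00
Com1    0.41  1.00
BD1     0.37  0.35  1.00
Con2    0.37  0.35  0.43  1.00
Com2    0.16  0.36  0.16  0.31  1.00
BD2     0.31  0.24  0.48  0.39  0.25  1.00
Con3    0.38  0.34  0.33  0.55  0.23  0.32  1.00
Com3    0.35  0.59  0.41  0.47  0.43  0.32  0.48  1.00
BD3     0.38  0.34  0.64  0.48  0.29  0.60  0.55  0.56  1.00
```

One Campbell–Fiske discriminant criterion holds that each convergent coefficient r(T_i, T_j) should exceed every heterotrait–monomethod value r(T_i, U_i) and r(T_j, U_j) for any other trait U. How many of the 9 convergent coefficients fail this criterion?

5

Convergent coefficients and their comparison sets:
Con (methods 1·2): 0.37 vs {0.41, 0.31, 0.37, 0.39} → fail.
Con (methods 1·3): 0.38 vs {0.41, 0.48, 0.37, 0.55} → fail.
Con (methods 2·3): 0.55 vs {0.31, 0.48, 0.39, 0.55} → fail.
Com (methods 1·2): 0.36 vs {0.41, 0.31, 0.35, 0.25} → fail.
Com (methods 1·3): 0.59 vs {0.41, 0.48, 0.35, 0.56} → pass.
Com (methods 2·3): 0.43 vs {0.31, 0.48, 0.25, 0.56} → fail.
BD (methods 1·2): 0.48 vs {0.37, 0.39, 0.35, 0.25} → pass.
BD (methods 1·3): 0.64 vs {0.37, 0.55, 0.35, 0.56} → pass.
BD (methods 2·3): 0.60 vs {0.39, 0.55, 0.25, 0.56} → pass.
5 of 9 fail.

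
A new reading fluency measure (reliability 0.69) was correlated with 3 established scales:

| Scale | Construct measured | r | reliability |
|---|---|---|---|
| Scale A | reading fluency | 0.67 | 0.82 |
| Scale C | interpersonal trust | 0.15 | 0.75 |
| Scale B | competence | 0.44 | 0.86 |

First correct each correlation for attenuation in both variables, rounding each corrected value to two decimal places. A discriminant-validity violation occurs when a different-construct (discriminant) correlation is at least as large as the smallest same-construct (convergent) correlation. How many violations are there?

Disattenuated r (r / √(r_scale · r_new)):
  Scale A (conv): 0.67 / √(0.82·0.69) = 0.89
  Scale C (disc): 0.15 / √(0.75·0.69) = 0.21
  Scale B (disc): 0.44 / √(0.86·0.69) = 0.57
Smallest convergent = 0.89. Discriminant values: 0.21, 0.57; count ≥ 0.89 → 0.

0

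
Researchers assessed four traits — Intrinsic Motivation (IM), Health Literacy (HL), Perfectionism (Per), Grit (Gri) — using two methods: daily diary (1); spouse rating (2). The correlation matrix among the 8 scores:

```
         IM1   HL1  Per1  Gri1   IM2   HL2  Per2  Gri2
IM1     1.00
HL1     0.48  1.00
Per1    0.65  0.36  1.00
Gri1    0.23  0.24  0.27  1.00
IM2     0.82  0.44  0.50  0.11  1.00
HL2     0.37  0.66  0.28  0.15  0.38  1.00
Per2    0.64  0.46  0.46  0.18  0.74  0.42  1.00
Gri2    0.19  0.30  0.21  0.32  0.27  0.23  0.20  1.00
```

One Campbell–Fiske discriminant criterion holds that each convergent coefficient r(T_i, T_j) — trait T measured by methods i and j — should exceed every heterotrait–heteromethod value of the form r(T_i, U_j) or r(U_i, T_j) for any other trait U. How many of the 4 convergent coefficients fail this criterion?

Each convergent coefficient versus the relevant comparison correlations:
IM (methods 1·2): 0.82 vs {0.37, 0.44, 0.64, 0.50, 0.19, 0.11} → pass.
HL (methods 1·2): 0.66 vs {0.44, 0.37, 0.46, 0.28, 0.30, 0.15} → pass.
Per (methods 1·2): 0.46 vs {0.50, 0.64, 0.28, 0.46, 0.21, 0.18} → fail.
Gri (methods 1·2): 0.32 vs {0.11, 0.19, 0.15, 0.30, 0.18, 0.21} → pass.
1 of 4 fail.

1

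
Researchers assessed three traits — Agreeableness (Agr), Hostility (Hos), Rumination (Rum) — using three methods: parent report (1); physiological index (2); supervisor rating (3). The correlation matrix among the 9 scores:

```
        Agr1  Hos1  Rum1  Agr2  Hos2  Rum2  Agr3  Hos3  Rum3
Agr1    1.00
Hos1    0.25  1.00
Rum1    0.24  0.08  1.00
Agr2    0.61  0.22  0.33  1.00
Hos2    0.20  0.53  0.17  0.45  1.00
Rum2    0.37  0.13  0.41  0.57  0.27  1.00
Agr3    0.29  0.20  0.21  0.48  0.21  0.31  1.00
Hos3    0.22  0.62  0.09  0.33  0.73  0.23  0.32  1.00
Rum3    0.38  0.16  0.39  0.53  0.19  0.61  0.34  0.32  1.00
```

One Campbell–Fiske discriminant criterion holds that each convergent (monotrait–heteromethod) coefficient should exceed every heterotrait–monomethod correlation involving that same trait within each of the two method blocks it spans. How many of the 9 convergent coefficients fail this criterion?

Each convergent coefficient versus the relevant comparison correlations:
Agr (methods 1·2): 0.61 vs {0.25, 0.45, 0.24, 0.57} → pass.
Agr (methods 1·3): 0.29 vs {0.25, 0.32, 0.24, 0.34} → fail.
Agr (methods 2·3): 0.48 vs {0.45, 0.32, 0.57, 0.34} → fail.
Hos (methods 1·2): 0.53 vs {0.25, 0.45, 0.08, 0.27} → pass.
Hos (methods 1·3): 0.62 vs {0.25, 0.32, 0.08, 0.32} → pass.
Hos (methods 2·3): 0.73 vs {0.45, 0.32, 0.27, 0.32} → pass.
Rum (methods 1·2): 0.41 vs {0.24, 0.57, 0.08, 0.27} → fail.
Rum (methods 1·3): 0.39 vs {0.24, 0.34, 0.08, 0.32} → pass.
Rum (methods 2·3): 0.61 vs {0.57, 0.34, 0.27, 0.32} → pass.
3 of 9 fail.

3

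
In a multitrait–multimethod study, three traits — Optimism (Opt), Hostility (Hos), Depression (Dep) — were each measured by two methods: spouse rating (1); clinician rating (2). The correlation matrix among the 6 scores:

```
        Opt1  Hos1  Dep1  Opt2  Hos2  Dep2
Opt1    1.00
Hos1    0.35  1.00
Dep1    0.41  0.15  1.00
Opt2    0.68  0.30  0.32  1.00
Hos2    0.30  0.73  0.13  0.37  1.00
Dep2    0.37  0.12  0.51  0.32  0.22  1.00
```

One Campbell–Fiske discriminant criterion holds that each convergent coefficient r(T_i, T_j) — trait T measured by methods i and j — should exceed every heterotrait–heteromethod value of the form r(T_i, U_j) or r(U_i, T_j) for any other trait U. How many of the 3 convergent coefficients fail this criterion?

Each convergent coefficient versus the relevant comparison correlations:
Opt (methods 1·2): 0.68 vs {0.30, 0.30, 0.37, 0.32} → pass.
Hos (methods 1·2): 0.73 vs {0.30, 0.30, 0.12, 0.13} → pass.
Dep (methods 1·2): 0.51 vs {0.32, 0.37, 0.13, 0.12} → pass.
0 of 3 fail.

0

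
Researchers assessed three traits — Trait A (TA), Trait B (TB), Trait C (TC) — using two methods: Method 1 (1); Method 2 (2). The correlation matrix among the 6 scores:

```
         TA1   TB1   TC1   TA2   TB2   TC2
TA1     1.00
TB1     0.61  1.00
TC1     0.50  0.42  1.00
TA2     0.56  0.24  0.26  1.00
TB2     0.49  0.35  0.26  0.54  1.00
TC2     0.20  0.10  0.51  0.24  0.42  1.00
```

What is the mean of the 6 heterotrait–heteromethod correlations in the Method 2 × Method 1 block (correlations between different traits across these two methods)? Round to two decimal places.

0.26

HTHM values (method 2 × method 1): 0.24, 0.26, 0.49, 0.26, 0.20, 0.10; mean = 1.55/6 = 0.26.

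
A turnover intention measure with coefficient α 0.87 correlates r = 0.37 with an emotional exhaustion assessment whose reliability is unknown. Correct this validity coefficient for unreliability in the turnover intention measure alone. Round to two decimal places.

0.40

Single correction: r_c = r_obs / √r_xx = 0.37 / √0.87 = 0.37 / 0.9327 ≈ 0.40.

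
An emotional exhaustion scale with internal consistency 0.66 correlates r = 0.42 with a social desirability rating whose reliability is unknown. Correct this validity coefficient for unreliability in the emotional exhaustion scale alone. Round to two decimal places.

Single correction: r_c = r_obs / √r_xx = 0.42 / √0.66 = 0.42 / 0.8124 ≈ 0.52.

0.52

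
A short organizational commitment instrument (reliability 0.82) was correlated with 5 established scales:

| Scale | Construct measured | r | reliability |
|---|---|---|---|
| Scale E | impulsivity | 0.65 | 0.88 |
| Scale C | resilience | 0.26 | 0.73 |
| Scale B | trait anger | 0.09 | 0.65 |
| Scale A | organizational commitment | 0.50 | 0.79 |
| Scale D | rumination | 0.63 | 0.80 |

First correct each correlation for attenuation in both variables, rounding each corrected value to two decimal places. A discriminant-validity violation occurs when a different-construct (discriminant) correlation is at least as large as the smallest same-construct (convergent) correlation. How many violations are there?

2

Disattenuated r (r / √(r_scale · r_new)):
  Scale E (disc): 0.65 / √(0.88·0.82) = 0.77
  Scale C (disc): 0.26 / √(0.73·0.82) = 0.34
  Scale B (disc): 0.09 / √(0.65·0.82) = 0.12
  Scale A (conv): 0.50 / √(0.79·0.82) = 0.62
  Scale D (disc): 0.63 / √(0.80·0.82) = 0.78
Smallest convergent = 0.62. Discriminant values: 0.77, 0.34, 0.12, 0.78; count ≥ 0.62 → 2.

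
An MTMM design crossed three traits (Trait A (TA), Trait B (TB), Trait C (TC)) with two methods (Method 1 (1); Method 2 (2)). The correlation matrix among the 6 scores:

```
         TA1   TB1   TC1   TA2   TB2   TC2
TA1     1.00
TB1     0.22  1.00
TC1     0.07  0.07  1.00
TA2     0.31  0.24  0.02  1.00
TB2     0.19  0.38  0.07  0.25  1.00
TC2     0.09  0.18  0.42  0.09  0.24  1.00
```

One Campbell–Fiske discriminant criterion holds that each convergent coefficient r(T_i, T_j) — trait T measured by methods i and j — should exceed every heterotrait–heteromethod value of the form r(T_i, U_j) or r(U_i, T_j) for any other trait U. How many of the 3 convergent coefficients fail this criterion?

0

Each convergent coefficient versus the relevant comparison correlations:
TA (methods 1·2): 0.31 vs {0.19, 0.24, 0.09, 0.02} → pass.
TB (methods 1·2): 0.38 vs {0.24, 0.19, 0.18, 0.07} → pass.
TC (methods 1·2): 0.42 vs {0.02, 0.09, 0.07, 0.18} → pass.
0 of 3 fail.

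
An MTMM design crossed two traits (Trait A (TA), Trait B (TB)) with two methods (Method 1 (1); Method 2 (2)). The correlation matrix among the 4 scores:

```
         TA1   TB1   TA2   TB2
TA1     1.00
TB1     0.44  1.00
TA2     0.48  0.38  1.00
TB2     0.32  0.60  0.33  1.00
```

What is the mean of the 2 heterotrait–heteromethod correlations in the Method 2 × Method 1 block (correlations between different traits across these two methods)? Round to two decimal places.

0.35

HTHM values (method 2 × method 1): 0.38, 0.32; mean = 0.70/2 = 0.35.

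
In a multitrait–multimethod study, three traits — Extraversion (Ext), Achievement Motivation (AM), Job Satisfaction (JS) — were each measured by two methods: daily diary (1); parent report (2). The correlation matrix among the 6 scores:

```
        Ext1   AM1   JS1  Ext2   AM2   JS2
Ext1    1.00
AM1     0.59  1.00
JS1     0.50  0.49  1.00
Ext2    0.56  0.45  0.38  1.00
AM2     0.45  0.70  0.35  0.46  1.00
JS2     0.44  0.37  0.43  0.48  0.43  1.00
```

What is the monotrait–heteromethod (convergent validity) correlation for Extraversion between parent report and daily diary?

Same trait (Ext), different methods: r(Ext2, Ext1) = 0.56.

0.56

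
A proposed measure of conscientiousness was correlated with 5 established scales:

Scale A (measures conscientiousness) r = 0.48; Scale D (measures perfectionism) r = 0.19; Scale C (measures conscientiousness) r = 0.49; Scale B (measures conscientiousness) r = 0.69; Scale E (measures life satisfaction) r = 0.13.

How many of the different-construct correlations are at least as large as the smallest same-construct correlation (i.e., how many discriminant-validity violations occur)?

Convergent (same construct = conscientiousness): Scale A, Scale C, Scale B.
Smallest convergent = 0.48. Discriminant values: 0.19, 0.13; count ≥ 0.48 → 0.

0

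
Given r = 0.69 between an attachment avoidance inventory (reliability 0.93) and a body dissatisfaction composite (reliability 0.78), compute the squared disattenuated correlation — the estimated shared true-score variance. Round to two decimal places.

Disattenuated r = 0.69 / √(0.93 × 0.78) = 0.69 / 0.8517 = 0.8101.
Shared true-score variance = 0.8101² = 0.6563 ≈ 0.66.

0.66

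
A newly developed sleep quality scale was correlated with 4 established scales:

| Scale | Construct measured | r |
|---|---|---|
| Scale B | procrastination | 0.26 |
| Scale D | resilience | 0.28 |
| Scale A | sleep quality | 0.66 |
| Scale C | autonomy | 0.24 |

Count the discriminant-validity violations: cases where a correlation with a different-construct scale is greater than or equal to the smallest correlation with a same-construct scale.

0

Convergent (same construct = sleep quality): Scale A.
Smallest convergent = 0.66. Discriminant values: 0.26, 0.28, 0.24; count ≥ 0.66 → 0.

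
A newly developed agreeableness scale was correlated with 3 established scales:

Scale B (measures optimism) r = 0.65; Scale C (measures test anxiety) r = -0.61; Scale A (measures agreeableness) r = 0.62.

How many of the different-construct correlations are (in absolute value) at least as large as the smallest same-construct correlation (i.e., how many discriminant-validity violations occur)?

Convergent (same construct = agreeableness): Scale A.
Smallest convergent = 0.62. Discriminant |r|: 0.65, 0.61; count ≥ 0.62 → 1.

1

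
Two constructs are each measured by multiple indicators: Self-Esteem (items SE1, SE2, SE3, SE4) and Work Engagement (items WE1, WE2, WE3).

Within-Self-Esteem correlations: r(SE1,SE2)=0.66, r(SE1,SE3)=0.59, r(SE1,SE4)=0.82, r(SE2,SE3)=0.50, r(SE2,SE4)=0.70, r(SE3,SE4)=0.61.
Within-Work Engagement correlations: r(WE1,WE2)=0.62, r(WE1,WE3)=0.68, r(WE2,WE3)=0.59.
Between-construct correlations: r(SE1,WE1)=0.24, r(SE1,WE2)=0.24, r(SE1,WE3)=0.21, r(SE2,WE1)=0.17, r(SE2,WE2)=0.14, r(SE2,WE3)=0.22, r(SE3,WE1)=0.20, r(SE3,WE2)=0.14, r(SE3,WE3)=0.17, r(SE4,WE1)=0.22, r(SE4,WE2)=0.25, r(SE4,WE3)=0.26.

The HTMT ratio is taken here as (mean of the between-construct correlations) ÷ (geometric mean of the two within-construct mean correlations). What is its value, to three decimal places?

0.321

Mean between = 2.46/12 = 0.2050.
Mean within-SE = 3.88/6 = 0.6467; mean within-WE = 1.89/3 = 0.6300.
Geometric mean = √(0.6467 × 0.6300) = 0.6383.
HTMT = 0.2050 / 0.6383 = 0.321.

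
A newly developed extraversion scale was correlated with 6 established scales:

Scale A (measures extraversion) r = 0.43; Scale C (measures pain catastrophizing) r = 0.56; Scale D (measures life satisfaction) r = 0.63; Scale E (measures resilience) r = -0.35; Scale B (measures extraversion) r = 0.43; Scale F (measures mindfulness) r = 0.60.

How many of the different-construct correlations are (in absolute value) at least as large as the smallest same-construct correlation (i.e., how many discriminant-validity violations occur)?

Convergent (same construct = extraversion): Scale A, Scale B.
Smallest convergent = 0.43. Discriminant |r|: 0.56, 0.63, 0.35, 0.60; count ≥ 0.43 → 3.

3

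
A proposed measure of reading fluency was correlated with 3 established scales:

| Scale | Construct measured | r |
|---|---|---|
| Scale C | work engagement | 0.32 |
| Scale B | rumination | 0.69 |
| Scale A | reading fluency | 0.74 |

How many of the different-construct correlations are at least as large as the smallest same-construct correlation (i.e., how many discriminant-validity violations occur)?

Convergent (same construct = reading fluency): Scale A.
Smallest convergent = 0.74. Discriminant values: 0.32, 0.69; count ≥ 0.74 → 0.

0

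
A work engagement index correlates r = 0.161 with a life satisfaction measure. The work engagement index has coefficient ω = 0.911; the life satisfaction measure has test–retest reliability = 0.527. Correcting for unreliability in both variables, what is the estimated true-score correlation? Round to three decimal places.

r_true = r_obs / √(r_xx · r_yy) = 0.161 / √(0.911 × 0.527) = 0.161 / √0.480097 = 0.161 / 0.6929 ≈ 0.232.

0.232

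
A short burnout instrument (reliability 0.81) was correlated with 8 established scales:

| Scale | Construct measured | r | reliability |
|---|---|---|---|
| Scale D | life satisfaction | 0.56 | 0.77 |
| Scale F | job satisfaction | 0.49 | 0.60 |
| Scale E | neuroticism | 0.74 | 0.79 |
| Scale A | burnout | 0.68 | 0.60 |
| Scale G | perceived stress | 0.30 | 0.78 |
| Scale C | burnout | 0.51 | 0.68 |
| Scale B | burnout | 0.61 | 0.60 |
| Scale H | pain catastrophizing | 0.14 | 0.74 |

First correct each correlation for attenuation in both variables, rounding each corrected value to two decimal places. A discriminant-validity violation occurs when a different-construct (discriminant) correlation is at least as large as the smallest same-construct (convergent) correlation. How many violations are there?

Disattenuated r (r / √(r_scale · r_new)):
  Scale D (disc): 0.56 / √(0.77·0.81) = 0.71
  Scale F (disc): 0.49 / √(0.60·0.81) = 0.70
  Scale E (disc): 0.74 / √(0.79·0.81) = 0.93
  Scale A (conv): 0.68 / √(0.60·0.81) = 0.98
  Scale G (disc): 0.30 / √(0.78·0.81) = 0.38
  Scale C (conv): 0.51 / √(0.68·0.81) = 0.69
  Scale B (conv): 0.61 / √(0.60·0.81) = 0.88
  Scale H (disc): 0.14 / √(0.74·0.81) = 0.18
Smallest convergent = 0.69. Discriminant values: 0.71, 0.70, 0.93, 0.38, 0.18; count ≥ 0.69 → 3.

3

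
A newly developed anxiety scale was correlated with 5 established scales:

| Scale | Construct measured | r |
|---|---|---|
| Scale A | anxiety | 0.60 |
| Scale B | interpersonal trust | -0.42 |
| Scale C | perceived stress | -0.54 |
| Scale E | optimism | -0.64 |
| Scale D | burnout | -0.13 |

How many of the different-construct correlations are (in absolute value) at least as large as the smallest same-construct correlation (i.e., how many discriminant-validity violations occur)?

Convergent (same construct = anxiety): Scale A.
Smallest convergent = 0.60. Discriminant |r|: 0.42, 0.54, 0.64, 0.13; count ≥ 0.60 → 1.

1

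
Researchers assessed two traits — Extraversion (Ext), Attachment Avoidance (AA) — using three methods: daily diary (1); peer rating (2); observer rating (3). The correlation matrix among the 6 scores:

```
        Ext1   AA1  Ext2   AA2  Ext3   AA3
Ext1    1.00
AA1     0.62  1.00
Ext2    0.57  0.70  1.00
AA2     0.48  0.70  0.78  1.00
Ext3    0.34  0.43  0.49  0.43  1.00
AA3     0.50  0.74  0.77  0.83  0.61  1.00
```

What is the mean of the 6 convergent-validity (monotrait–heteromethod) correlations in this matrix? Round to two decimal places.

Convergent values: 0.57, 0.34, 0.49, 0.70, 0.74, 0.83; mean = 3.67/6 = 0.61.

0.61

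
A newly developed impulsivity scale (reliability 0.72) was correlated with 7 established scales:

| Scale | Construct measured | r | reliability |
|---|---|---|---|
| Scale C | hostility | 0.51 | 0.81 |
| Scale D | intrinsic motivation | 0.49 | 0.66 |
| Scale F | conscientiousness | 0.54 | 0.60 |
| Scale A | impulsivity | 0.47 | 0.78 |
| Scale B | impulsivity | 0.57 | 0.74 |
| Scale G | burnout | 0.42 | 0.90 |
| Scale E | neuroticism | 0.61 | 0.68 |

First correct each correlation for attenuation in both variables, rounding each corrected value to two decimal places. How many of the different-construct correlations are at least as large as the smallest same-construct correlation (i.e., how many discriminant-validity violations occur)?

4

Disattenuated r (r / √(r_scale · r_new)):
  Scale C (disc): 0.51 / √(0.81·0.72) = 0.67
  Scale D (disc): 0.49 / √(0.66·0.72) = 0.71
  Scale F (disc): 0.54 / √(0.60·0.72) = 0.82
  Scale A (conv): 0.47 / √(0.78·0.72) = 0.63
  Scale B (conv): 0.57 / √(0.74·0.72) = 0.78
  Scale G (disc): 0.42 / √(0.90·0.72) = 0.52
  Scale E (disc): 0.61 / √(0.68·0.72) = 0.87
Smallest convergent = 0.63. Discriminant values: 0.67, 0.71, 0.82, 0.52, 0.87; count ≥ 0.63 → 4.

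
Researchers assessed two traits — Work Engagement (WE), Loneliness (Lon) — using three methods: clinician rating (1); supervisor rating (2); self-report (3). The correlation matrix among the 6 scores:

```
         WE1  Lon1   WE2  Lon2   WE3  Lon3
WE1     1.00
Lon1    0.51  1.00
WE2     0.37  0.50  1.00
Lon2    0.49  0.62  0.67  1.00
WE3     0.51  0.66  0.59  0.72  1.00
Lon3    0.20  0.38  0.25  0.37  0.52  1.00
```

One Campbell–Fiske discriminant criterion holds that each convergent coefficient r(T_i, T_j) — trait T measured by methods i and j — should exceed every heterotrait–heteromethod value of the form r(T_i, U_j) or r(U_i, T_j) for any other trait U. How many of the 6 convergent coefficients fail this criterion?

Each convergent coefficient versus the relevant comparison correlations:
WE (methods 1·2): 0.37 vs {0.49, 0.50} → fail.
WE (methods 1·3): 0.51 vs {0.20, 0.66} → fail.
WE (methods 2·3): 0.59 vs {0.25, 0.72} → fail.
Lon (methods 1·2): 0.62 vs {0.50, 0.49} → pass.
Lon (methods 1·3): 0.38 vs {0.66, 0.20} → fail.
Lon (methods 2·3): 0.37 vs {0.72, 0.25} → fail.
5 of 6 fail.

5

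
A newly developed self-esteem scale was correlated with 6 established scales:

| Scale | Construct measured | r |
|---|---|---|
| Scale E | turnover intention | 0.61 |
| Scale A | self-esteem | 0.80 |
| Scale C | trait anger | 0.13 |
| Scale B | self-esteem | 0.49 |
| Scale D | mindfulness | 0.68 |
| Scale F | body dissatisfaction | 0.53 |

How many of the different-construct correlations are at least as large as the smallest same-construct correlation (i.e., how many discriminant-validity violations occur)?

Convergent (same construct = self-esteem): Scale A, Scale B.
Smallest convergent = 0.49. Discriminant values: 0.61, 0.13, 0.68, 0.53; count ≥ 0.49 → 3.

3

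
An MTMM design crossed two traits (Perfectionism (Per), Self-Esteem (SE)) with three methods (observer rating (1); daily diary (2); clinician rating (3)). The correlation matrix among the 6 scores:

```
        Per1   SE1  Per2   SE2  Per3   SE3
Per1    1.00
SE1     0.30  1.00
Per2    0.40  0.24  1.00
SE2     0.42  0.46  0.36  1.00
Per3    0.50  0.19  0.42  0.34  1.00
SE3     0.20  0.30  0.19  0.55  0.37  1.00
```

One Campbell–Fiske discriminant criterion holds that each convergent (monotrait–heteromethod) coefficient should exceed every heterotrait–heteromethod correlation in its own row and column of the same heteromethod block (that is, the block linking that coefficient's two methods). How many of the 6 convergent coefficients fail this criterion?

1

Convergent coefficients and their comparison sets:
Per (methods 1·2): 0.40 vs {0.42, 0.24} → fail.
Per (methods 1·3): 0.50 vs {0.20, 0.19} → pass.
Per (methods 2·3): 0.42 vs {0.19, 0.34} → pass.
SE (methods 1·2): 0.46 vs {0.24, 0.42} → pass.
SE (methods 1·3): 0.30 vs {0.19, 0.20} → pass.
SE (methods 2·3): 0.55 vs {0.34, 0.19} → pass.
1 of 6 fail.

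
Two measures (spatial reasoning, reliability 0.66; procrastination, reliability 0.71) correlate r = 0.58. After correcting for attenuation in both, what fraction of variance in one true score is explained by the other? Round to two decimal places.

0.72

Disattenuated r = 0.58 / √(0.66 × 0.71) = 0.58 / 0.6845 = 0.8473.
Shared true-score variance = 0.8473² = 0.7179 ≈ 0.72.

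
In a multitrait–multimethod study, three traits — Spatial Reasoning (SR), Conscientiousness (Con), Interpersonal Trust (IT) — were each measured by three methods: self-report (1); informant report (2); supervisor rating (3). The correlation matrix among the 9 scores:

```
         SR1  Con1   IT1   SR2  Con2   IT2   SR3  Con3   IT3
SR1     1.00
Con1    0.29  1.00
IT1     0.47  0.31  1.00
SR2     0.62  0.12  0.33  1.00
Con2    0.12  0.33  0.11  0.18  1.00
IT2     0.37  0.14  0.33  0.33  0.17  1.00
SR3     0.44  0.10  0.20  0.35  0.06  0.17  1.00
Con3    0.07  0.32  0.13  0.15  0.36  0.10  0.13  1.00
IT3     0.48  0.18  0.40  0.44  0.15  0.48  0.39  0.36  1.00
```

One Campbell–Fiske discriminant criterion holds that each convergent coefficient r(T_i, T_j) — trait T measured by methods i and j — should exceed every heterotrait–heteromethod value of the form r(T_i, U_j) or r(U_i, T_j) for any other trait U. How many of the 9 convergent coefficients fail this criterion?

4

Checking each validity diagonal entry against its comparison values:
SR (methods 1·2): 0.62 vs {0.12, 0.12, 0.37, 0.33} → pass.
SR (methods 1·3): 0.44 vs {0.07, 0.10, 0.48, 0.20} → fail.
SR (methods 2·3): 0.35 vs {0.15, 0.06, 0.44, 0.17} → fail.
Con (methods 1·2): 0.33 vs {0.12, 0.12, 0.14, 0.11} → pass.
Con (methods 1·3): 0.32 vs {0.10, 0.07, 0.18, 0.13} → pass.
Con (methods 2·3): 0.36 vs {0.06, 0.15, 0.15, 0.10} → pass.
IT (methods 1·2): 0.33 vs {0.33, 0.37, 0.11, 0.14} → fail.
IT (methods 1·3): 0.40 vs {0.20, 0.48, 0.13, 0.18} → fail.
IT (methods 2·3): 0.48 vs {0.17, 0.44, 0.10, 0.15} → pass.
4 of 9 fail.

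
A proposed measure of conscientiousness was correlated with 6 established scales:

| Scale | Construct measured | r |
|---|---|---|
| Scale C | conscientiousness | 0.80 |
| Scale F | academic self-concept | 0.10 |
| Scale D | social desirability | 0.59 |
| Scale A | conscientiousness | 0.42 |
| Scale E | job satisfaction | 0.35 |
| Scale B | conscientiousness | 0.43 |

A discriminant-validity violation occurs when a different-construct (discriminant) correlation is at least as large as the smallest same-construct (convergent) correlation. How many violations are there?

1

Convergent (same construct = conscientiousness): Scale C, Scale A, Scale B.
Smallest convergent = 0.42. Discriminant values: 0.10, 0.59, 0.35; count ≥ 0.42 → 1.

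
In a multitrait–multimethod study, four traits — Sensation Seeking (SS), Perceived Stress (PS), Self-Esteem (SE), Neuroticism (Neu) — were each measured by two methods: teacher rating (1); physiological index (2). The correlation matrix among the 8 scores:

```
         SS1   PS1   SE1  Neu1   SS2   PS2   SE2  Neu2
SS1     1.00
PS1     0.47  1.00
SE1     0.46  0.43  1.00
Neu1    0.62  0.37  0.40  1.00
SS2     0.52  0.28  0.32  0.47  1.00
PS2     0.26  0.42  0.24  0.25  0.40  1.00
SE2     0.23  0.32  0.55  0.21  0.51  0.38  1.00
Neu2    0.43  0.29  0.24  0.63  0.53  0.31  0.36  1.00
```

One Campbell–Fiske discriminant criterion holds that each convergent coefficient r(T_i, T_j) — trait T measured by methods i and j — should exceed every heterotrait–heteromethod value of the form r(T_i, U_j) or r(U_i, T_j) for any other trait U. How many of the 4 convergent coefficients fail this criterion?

0

Convergent coefficients and their comparison sets:
SS (methods 1·2): 0.52 vs {0.26, 0.28, 0.23, 0.32, 0.43, 0.47} → pass.
PS (methods 1·2): 0.42 vs {0.28, 0.26, 0.32, 0.24, 0.29, 0.25} → pass.
SE (methods 1·2): 0.55 vs {0.32, 0.23, 0.24, 0.32, 0.24, 0.21} → pass.
Neu (methods 1·2): 0.63 vs {0.47, 0.43, 0.25, 0.29, 0.21, 0.24} → pass.
0 of 4 fail.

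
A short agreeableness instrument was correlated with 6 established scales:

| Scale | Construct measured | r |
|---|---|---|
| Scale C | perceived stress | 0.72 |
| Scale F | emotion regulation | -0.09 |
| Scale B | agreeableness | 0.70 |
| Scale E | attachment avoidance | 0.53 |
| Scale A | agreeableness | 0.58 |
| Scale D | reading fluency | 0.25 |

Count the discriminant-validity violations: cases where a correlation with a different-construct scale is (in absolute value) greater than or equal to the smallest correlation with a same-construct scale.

Convergent (same construct = agreeableness): Scale B, Scale A.
Smallest convergent = 0.58. Discriminant |r|: 0.72, 0.09, 0.53, 0.25; count ≥ 0.58 → 1.

1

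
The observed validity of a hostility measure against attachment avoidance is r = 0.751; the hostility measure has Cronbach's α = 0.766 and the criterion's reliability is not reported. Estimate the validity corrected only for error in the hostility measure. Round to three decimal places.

Single correction: r_c = r_obs / √r_xx = 0.751 / √0.766 = 0.751 / 0.8752 ≈ 0.858.

0.858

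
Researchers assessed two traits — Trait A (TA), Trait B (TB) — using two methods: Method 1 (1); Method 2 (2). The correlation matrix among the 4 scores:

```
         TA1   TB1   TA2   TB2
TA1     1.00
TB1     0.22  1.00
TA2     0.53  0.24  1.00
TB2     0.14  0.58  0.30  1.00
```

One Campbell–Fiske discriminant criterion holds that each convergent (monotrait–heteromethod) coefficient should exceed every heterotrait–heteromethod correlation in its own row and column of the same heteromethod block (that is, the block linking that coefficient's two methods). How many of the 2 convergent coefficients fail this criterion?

0

Checking each validity diagonal entry against its comparison values:
TA (methods 1·2): 0.53 vs {0.14, 0.24} → pass.
TB (methods 1·2): 0.58 vs {0.24, 0.14} → pass.
0 of 2 fail.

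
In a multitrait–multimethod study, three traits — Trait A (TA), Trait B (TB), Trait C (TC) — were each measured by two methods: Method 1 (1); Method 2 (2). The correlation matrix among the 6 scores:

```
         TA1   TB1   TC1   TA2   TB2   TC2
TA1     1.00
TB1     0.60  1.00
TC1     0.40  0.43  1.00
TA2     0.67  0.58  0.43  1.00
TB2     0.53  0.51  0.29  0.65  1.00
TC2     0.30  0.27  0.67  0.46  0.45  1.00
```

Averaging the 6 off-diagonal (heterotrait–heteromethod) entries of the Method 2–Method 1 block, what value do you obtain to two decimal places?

0.40

HTHM values (method 2 × method 1): 0.58, 0.43, 0.53, 0.29, 0.30, 0.27; mean = 2.40/6 = 0.40.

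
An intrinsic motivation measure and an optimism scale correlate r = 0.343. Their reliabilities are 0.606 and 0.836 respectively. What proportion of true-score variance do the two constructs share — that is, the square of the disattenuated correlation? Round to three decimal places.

Disattenuated r = 0.343 / √(0.606 × 0.836) = 0.343 / 0.7118 = 0.4819.
Shared true-score variance = 0.4819² = 0.2322 ≈ 0.232.

0.232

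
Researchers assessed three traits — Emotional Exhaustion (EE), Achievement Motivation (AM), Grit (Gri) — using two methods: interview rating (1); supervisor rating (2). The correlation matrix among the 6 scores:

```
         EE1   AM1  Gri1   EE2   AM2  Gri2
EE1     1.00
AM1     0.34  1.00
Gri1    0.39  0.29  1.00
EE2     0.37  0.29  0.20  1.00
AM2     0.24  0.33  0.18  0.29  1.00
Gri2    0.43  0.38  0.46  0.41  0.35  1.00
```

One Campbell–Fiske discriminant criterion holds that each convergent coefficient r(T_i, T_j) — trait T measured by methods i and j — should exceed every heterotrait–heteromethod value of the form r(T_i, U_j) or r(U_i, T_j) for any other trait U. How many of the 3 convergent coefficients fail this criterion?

Each convergent coefficient versus the relevant comparison correlations:
EE (methods 1·2): 0.37 vs {0.24, 0.29, 0.43, 0.20} → fail.
AM (methods 1·2): 0.33 vs {0.29, 0.24, 0.38, 0.18} → fail.
Gri (methods 1·2): 0.46 vs {0.20, 0.43, 0.18, 0.38} → pass.
2 of 3 fail.

2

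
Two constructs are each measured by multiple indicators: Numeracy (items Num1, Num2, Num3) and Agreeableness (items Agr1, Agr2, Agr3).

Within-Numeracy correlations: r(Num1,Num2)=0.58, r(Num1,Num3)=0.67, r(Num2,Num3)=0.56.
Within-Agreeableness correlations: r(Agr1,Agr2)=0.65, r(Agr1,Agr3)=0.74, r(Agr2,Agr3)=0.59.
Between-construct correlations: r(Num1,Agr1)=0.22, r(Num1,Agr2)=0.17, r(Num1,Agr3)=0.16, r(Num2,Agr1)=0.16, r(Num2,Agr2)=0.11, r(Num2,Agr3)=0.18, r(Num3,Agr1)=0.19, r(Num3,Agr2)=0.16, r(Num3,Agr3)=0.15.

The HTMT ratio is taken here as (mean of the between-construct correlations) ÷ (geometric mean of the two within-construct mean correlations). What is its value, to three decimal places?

Between-construct mean = 1.50/9 = 0.1667.
Mean within-Num = 1.81/3 = 0.6033; mean within-Agr = 1.98/3 = 0.6600.
Geometric mean = √(0.6033 × 0.6600) = 0.6310.
HTMT = 0.1667 / 0.6310 = 0.264.

0.264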